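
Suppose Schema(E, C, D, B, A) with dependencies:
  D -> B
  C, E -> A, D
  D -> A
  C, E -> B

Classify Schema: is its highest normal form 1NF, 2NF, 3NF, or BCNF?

Candidate key: {C, E}. Prime attributes: {C, E}.
For D -> B we have {D}⁺ = {A, B, D}; {D} is not a superkey, so BCNF fails.
D -> B has non-prime {B} on the right and a non-superkey on the left, so 3NF fails.
No non-prime attribute depends on a proper subset of any candidate key, so 2NF holds.

2NF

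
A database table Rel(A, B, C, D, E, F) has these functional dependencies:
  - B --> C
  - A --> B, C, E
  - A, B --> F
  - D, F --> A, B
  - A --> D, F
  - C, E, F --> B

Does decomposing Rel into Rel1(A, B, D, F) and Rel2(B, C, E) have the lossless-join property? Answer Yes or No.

Common attributes: {B}; their closure is {B, C}.
Rel1 ⊄ {B, C} and Rel2 ⊄ {B, C}, so the split is lossy.

No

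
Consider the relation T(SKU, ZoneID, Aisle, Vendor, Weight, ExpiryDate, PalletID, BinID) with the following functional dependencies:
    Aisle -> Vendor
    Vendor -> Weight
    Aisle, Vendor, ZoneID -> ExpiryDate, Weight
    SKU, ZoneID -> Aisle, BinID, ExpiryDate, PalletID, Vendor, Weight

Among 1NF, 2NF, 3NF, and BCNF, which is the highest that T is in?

Candidate key: {SKU, ZoneID}. Prime attributes: {SKU, ZoneID}.
Aisle -> Vendor breaks BCNF: {Aisle}⁺ = {Aisle, Vendor, Weight}, so {Aisle} is not a superkey.
Because {Vendor} is non-prime and the left side of Aisle -> Vendor is not a superkey, the relation is not in 3NF.
No non-prime attribute depends on a proper subset of any candidate key, so 2NF holds.

2NF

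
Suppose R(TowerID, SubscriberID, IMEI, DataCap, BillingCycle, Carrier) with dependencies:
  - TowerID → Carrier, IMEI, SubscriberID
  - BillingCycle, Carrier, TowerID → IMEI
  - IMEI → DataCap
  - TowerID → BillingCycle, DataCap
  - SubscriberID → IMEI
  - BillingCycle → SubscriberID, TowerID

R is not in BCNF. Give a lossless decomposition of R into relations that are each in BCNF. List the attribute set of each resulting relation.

Candidate keys of the original relation: {BillingCycle}, {TowerID}.
In {BillingCycle, Carrier, DataCap, IMEI, SubscriberID, TowerID}, {IMEI} is not a superkey ({IMEI}⁺ restricted to this set is {DataCap, IMEI}), so split on IMEI → DataCap into {DataCap, IMEI} and {BillingCycle, Carrier, IMEI, SubscriberID, TowerID}.
{DataCap, IMEI}: every determinant is a superkey — BCNF.
In {BillingCycle, Carrier, IMEI, SubscriberID, TowerID}, {SubscriberID} is not a superkey ({SubscriberID}⁺ restricted to this set is {IMEI, SubscriberID}), so split on SubscriberID → IMEI into {IMEI, SubscriberID} and {BillingCycle, Carrier, SubscriberID, TowerID}.
{IMEI, SubscriberID}: every determinant is a superkey — BCNF.
{BillingCycle, Carrier, SubscriberID, TowerID}: every determinant is a superkey — BCNF.

{BillingCycle, Carrier, SubscriberID, TowerID}; {DataCap, IMEI}; {IMEI, SubscriberID}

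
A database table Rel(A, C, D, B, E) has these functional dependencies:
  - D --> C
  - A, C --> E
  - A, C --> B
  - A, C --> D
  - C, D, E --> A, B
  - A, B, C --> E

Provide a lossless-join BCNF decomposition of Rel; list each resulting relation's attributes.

Candidate keys of the original relation: {A, C}, {A, D}, {D, E}.
In {A, B, C, D, E}, {D} is not a superkey ({D}⁺ restricted to this set is {C, D}), so split on D --> C into {C, D} and {A, B, D, E}.
{C, D} is in BCNF.
{A, B, D, E} is in BCNF.

{A, B, D, E}; {C, D}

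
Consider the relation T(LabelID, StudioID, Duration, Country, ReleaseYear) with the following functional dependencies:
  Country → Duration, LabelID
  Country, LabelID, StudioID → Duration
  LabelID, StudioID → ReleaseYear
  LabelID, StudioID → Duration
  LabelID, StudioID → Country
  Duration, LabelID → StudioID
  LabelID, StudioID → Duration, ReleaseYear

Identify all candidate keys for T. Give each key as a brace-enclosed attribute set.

{Country}, {Duration, LabelID}, {LabelID, StudioID}

{Country}⁺ = {Country, Duration, LabelID, ReleaseYear, StudioID}, which is every attribute, so {Country} is a candidate key.
{Duration, LabelID}⁺ = {Country, Duration, LabelID, ReleaseYear, StudioID}, which is every attribute, so {Duration, LabelID} is a candidate key.
{LabelID, StudioID}⁺ = {Country, Duration, LabelID, ReleaseYear, StudioID}, which is every attribute, so {LabelID, StudioID} is a candidate key.
Any other superkey properly contains one of these, so there are no further candidate keys.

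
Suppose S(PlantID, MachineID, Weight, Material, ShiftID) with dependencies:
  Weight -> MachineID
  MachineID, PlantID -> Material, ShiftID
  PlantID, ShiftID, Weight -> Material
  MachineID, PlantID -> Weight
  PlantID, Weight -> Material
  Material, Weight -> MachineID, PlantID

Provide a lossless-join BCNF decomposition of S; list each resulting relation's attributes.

Candidate keys of the original relation: {MachineID, PlantID}, {Material, Weight}, {PlantID, Weight}.
{MachineID, Material, PlantID, ShiftID, Weight}: {Weight} determines {MachineID, Weight} here but is not a superkey — split on Weight -> MachineID, giving {MachineID, Weight} and {Material, PlantID, ShiftID, Weight}.
{MachineID, Weight} is in BCNF.
{Material, PlantID, ShiftID, Weight} is in BCNF.

{MachineID, Weight}; {Material, PlantID, ShiftID, Weight}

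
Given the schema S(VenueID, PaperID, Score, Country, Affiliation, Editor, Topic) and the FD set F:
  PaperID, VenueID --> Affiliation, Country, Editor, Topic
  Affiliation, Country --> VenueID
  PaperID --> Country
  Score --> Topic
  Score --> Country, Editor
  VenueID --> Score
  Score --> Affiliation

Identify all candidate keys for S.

{Affiliation, PaperID}, {PaperID, Score}, {PaperID, VenueID}

No FD produces {PaperID}, so it must be in every candidate key.
{Affiliation, PaperID}⁺ = {Affiliation, Country, Editor, PaperID, Score, Topic, VenueID} — all of the relation — so {Affiliation, PaperID} is a candidate key.
{PaperID, Score}⁺ = {Affiliation, Country, Editor, PaperID, Score, Topic, VenueID} — all of the relation — so {PaperID, Score} is a candidate key.
{PaperID, VenueID}⁺ = {Affiliation, Country, Editor, PaperID, Score, Topic, VenueID} — all of the relation — so {PaperID, VenueID} is a candidate key.
No proper subset of any of these is a key, and no other minimal superkey exists.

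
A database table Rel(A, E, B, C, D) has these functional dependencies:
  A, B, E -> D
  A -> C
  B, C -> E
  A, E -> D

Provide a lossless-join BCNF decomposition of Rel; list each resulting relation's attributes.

{A, B, E}; {A, C}; {A, D, E}

Candidate key of the original relation: {A, B}.
{A, B, C, D, E}: {A} determines {A, C} here but is not a superkey — split on A -> C, giving {A, C} and {A, B, D, E}.
{A, C} has no BCNF violation.
{A, B, D, E}: {A, E} determines {A, D, E} here but is not a superkey — split on A, E -> D, giving {A, D, E} and {A, B, E}.
{A, D, E} has no BCNF violation.
{A, B, E} has no BCNF violation.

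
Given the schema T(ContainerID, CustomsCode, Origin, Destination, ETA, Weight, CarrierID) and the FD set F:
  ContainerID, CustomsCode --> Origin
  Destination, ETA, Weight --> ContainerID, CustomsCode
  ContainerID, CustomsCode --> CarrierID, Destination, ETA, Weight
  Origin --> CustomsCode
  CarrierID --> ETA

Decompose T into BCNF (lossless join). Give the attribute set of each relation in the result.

{CarrierID, ContainerID, Destination, Origin, Weight}; {CarrierID, ETA}; {CustomsCode, Origin}

Candidate keys of the original relation: {CarrierID, Destination, Weight}, {ContainerID, CustomsCode}, {ContainerID, Origin}, {Destination, ETA, Weight}.
Within {CarrierID, ContainerID, CustomsCode, Destination, ETA, Origin, Weight}: {Origin}⁺ ∩ {CarrierID, ContainerID, CustomsCode, Destination, ETA, Origin, Weight} = {CustomsCode, Origin}, not the whole set, so Origin --> CustomsCode violates BCNF; decompose into {CustomsCode, Origin} and {CarrierID, ContainerID, Destination, ETA, Origin, Weight}.
{CustomsCode, Origin} has no BCNF violation.
Within {CarrierID, ContainerID, Destination, ETA, Origin, Weight}: {CarrierID}⁺ ∩ {CarrierID, ContainerID, Destination, ETA, Origin, Weight} = {CarrierID, ETA}, not the whole set, so CarrierID --> ETA violates BCNF; decompose into {CarrierID, ETA} and {CarrierID, ContainerID, Destination, Origin, Weight}.
{CarrierID, ETA} has no BCNF violation.
{CarrierID, ContainerID, Destination, Origin, Weight} has no BCNF violation.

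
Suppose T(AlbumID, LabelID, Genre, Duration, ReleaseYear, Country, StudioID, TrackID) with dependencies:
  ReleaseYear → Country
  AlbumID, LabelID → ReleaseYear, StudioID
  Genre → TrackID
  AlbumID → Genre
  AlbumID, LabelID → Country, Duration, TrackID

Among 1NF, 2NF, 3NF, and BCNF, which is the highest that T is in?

Candidate key: {AlbumID, LabelID}. Prime attributes: {AlbumID, LabelID}.
ReleaseYear → Country breaks BCNF: {ReleaseYear}⁺ = {Country, ReleaseYear}, so {ReleaseYear} is not a superkey.
ReleaseYear → Country has non-prime {Country} on the right and a non-superkey on the left, so 3NF fails.
Since {AlbumID} ⊂ {AlbumID, LabelID} and {AlbumID}⁺ ⊇ {Genre, TrackID} with {Genre, TrackID} non-prime, there is a partial dependency; 2NF fails.

1NF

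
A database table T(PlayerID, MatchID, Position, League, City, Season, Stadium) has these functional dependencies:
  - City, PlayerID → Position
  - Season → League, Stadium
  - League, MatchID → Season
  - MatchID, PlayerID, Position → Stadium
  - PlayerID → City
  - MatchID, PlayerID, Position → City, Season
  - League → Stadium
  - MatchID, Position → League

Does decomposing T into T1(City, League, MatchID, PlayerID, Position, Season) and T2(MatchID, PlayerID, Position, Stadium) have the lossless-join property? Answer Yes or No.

Yes

The shared attributes are {MatchID, PlayerID, Position} and {MatchID, PlayerID, Position}⁺ = {City, League, MatchID, PlayerID, Position, Season, Stadium}.
Since T1 ⊆ {City, League, MatchID, PlayerID, Position, Season, Stadium}, the intersection is a superkey of T1; the decomposition is lossless.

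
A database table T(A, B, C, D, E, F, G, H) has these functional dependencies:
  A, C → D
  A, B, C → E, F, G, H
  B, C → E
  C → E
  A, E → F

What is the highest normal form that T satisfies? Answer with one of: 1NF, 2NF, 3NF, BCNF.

1NF

Candidate key: {A, B, C}. Prime attributes: {A, B, C}.
A, C → D breaks BCNF: {A, C}⁺ = {A, C, D, E, F}, so {A, C} is not a superkey.
A, C → D has non-prime {D} on the right and a non-superkey on the left, so 3NF fails.
Since {C} ⊂ {A, B, C} and {C}⁺ ⊇ {E} with {E} non-prime, there is a partial dependency; 2NF fails.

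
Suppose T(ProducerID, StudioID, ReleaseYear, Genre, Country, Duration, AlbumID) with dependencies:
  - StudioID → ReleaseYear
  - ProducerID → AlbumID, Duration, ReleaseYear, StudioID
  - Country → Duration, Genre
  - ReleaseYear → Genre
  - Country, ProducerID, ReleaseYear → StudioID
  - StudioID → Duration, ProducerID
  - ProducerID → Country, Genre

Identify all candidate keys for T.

Closure of {ProducerID} is {AlbumID, Country, Duration, Genre, ProducerID, ReleaseYear, StudioID}, the whole schema; {ProducerID} is a candidate key.
Closure of {StudioID} is {AlbumID, Country, Duration, Genre, ProducerID, ReleaseYear, StudioID}, the whole schema; {StudioID} is a candidate key.
These are minimal and exhaustive — every other superkey contains one of them.

{ProducerID}, {StudioID}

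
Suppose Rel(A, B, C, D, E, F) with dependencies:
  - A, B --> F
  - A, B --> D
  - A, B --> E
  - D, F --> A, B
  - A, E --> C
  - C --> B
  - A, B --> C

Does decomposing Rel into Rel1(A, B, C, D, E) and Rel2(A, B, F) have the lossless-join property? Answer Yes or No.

Common attributes: {A, B}; their closure is {A, B, C, D, E, F}.
This includes all of Rel1, so the common attributes are a superkey of Rel1 — the join is lossless.

Yes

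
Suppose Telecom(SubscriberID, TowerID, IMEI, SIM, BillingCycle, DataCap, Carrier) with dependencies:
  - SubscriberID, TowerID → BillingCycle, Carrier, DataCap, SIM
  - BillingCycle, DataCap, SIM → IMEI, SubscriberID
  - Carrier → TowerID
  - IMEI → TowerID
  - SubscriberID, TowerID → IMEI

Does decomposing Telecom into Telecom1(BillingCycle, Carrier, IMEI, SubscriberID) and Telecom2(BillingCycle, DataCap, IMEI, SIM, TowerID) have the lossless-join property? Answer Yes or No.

No

The shared attributes are {BillingCycle, IMEI} and {BillingCycle, IMEI}⁺ = {BillingCycle, IMEI, TowerID}.
The closure covers neither Telecom1 nor Telecom2 entirely; the join is not lossless.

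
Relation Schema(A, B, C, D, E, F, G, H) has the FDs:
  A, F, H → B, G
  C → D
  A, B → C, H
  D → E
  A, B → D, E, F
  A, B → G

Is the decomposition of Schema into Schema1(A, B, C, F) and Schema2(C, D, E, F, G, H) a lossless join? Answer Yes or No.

No

Common attributes: {C, F}; their closure is {C, D, E, F}.
The closure covers neither Schema1 nor Schema2 entirely; the join is not lossless.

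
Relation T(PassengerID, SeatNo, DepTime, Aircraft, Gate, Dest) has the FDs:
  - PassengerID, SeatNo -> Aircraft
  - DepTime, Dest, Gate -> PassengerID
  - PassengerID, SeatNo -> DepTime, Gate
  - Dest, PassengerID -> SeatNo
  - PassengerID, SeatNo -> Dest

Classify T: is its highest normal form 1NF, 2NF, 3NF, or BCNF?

BCNF

Candidate keys: {DepTime, Dest, Gate}, {Dest, PassengerID}, {PassengerID, SeatNo}. Prime attributes: {DepTime, Dest, Gate, PassengerID, SeatNo}.
The left-hand side of every FD is a superkey, so BCNF is satisfied.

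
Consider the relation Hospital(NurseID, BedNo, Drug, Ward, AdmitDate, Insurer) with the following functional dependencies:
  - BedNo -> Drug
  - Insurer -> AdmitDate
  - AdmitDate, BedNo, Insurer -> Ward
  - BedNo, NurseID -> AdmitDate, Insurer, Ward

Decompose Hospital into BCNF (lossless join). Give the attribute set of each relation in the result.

Candidate key of the original relation: {BedNo, NurseID}.
Within {AdmitDate, BedNo, Drug, Insurer, NurseID, Ward}: {BedNo}⁺ ∩ {AdmitDate, BedNo, Drug, Insurer, NurseID, Ward} = {BedNo, Drug}, not the whole set, so BedNo -> Drug violates BCNF; decompose into {BedNo, Drug} and {AdmitDate, BedNo, Insurer, NurseID, Ward}.
{BedNo, Drug} is in BCNF.
Within {AdmitDate, BedNo, Insurer, NurseID, Ward}: {Insurer}⁺ ∩ {AdmitDate, BedNo, Insurer, NurseID, Ward} = {AdmitDate, Insurer}, not the whole set, so Insurer -> AdmitDate violates BCNF; decompose into {AdmitDate, Insurer} and {BedNo, Insurer, NurseID, Ward}.
{AdmitDate, Insurer} is in BCNF.
Within {BedNo, Insurer, NurseID, Ward}: {BedNo, Insurer}⁺ ∩ {BedNo, Insurer, NurseID, Ward} = {BedNo, Insurer, Ward}, not the whole set, so BedNo, Insurer -> Ward violates BCNF; decompose into {BedNo, Insurer, Ward} and {BedNo, Insurer, NurseID}.
{BedNo, Insurer, Ward} is in BCNF.
{BedNo, Insurer, NurseID} is in BCNF.

{AdmitDate, Insurer}; {BedNo, Drug}; {BedNo, Insurer, NurseID}; {BedNo, Insurer, Ward}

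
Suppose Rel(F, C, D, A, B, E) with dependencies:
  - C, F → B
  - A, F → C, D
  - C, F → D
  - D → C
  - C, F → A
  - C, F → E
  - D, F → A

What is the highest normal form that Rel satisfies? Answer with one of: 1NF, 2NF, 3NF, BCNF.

Candidate keys: {A, F}, {C, F}, {D, F}. Prime attributes: {A, C, D, F}.
D → C: {D}⁺ = {C, D}, which is not all of the attributes, so the left side is not a superkey — BCNF is violated.
But every attribute on its right side ({C}) is prime, and the same holds for every other non-superkey FD, so 3NF still holds.

3NF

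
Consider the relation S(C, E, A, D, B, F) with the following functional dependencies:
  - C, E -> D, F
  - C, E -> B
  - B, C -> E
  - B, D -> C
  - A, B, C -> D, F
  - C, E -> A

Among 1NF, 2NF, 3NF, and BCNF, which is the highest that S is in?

Candidate keys: {B, C}, {B, D}, {C, E}. Prime attributes: {B, C, D, E}.
Every FD has a superkey on the left, so the relation is in BCNF.

BCNF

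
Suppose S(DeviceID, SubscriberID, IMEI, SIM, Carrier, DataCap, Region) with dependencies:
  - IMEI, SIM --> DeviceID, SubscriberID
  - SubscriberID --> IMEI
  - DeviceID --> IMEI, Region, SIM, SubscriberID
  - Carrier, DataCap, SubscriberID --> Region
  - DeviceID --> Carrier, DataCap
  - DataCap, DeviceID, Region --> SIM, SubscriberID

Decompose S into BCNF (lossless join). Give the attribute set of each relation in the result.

Candidate keys of the original relation: {DeviceID}, {IMEI, SIM}, {SIM, SubscriberID}.
In {Carrier, DataCap, DeviceID, IMEI, Region, SIM, SubscriberID}, {SubscriberID} is not a superkey ({SubscriberID}⁺ restricted to this set is {IMEI, SubscriberID}), so split on SubscriberID --> IMEI into {IMEI, SubscriberID} and {Carrier, DataCap, DeviceID, Region, SIM, SubscriberID}.
{IMEI, SubscriberID} is in BCNF.
In {Carrier, DataCap, DeviceID, Region, SIM, SubscriberID}, {Carrier, DataCap, SubscriberID} is not a superkey ({Carrier, DataCap, SubscriberID}⁺ restricted to this set is {Carrier, DataCap, Region, SubscriberID}), so split on Carrier, DataCap, SubscriberID --> Region into {Carrier, DataCap, Region, SubscriberID} and {Carrier, DataCap, DeviceID, SIM, SubscriberID}.
{Carrier, DataCap, Region, SubscriberID} is in BCNF.
{Carrier, DataCap, DeviceID, SIM, SubscriberID} is in BCNF.

{Carrier, DataCap, DeviceID, SIM, SubscriberID}; {Carrier, DataCap, Region, SubscriberID}; {IMEI, SubscriberID}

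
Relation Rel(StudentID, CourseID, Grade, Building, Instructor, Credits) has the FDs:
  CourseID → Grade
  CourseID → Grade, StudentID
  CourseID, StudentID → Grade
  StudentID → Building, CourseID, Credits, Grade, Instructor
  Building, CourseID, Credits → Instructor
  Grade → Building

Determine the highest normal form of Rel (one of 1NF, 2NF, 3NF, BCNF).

2NF

Candidate keys: {CourseID}, {StudentID}. Prime attributes: {CourseID, StudentID}.
Grade → Building breaks BCNF: {Grade}⁺ = {Building, Grade}, so {Grade} is not a superkey.
Grade → Building determines the non-prime attribute {Building} from a non-superkey — 3NF is violated.
Every candidate key is a single attribute, so no partial dependency is possible; 2NF holds.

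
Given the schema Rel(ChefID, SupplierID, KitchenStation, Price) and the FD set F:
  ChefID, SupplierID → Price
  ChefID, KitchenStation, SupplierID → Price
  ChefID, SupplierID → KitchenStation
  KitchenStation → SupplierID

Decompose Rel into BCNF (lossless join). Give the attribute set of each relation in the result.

{ChefID, KitchenStation, Price}; {KitchenStation, SupplierID}

Candidate keys of the original relation: {ChefID, KitchenStation}, {ChefID, SupplierID}.
{ChefID, KitchenStation, Price, SupplierID}: {KitchenStation} determines {KitchenStation, SupplierID} here but is not a superkey — split on KitchenStation → SupplierID, giving {KitchenStation, SupplierID} and {ChefID, KitchenStation, Price}.
{KitchenStation, SupplierID} has no BCNF violation.
{ChefID, KitchenStation, Price} has no BCNF violation.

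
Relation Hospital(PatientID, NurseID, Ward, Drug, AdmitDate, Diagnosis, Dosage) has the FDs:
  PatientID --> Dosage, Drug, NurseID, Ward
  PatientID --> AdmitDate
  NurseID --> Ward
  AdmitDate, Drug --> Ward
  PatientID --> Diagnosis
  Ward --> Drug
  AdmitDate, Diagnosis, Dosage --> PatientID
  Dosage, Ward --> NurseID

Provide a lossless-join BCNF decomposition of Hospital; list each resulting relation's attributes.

{AdmitDate, Diagnosis, Dosage, NurseID, PatientID}; {Drug, Ward}; {NurseID, Ward}

Candidate keys of the original relation: {AdmitDate, Diagnosis, Dosage}, {PatientID}.
{AdmitDate, Diagnosis, Dosage, Drug, NurseID, PatientID, Ward}: {NurseID} determines {Drug, NurseID, Ward} here but is not a superkey — split on NurseID --> Drug, Ward, giving {Drug, NurseID, Ward} and {AdmitDate, Diagnosis, Dosage, NurseID, PatientID}.
{Drug, NurseID, Ward}: {Ward} determines {Drug, Ward} here but is not a superkey — split on Ward --> Drug, giving {Drug, Ward} and {NurseID, Ward}.
{Drug, Ward} is in BCNF.
{NurseID, Ward} is in BCNF.
{AdmitDate, Diagnosis, Dosage, NurseID, PatientID} is in BCNF.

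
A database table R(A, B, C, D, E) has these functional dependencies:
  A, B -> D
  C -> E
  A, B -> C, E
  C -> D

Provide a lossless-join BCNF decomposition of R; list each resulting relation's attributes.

{A, B, C}; {C, D, E}

Candidate key of the original relation: {A, B}.
In {A, B, C, D, E}, {C} is not a superkey ({C}⁺ restricted to this set is {C, D, E}), so split on C -> D, E into {C, D, E} and {A, B, C}.
{C, D, E} is in BCNF.
{A, B, C} is in BCNF.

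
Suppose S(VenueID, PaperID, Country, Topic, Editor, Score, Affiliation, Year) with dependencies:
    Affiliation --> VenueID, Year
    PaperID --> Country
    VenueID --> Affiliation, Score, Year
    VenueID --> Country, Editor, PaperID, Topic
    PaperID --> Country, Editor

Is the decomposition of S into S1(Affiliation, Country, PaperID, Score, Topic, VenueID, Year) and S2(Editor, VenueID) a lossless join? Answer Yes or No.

Yes

S1 ∩ S2 = {VenueID}; its closure under F is {Affiliation, Country, Editor, PaperID, Score, Topic, VenueID, Year}.
Since S1 ⊆ {Affiliation, Country, Editor, PaperID, Score, Topic, VenueID, Year}, the intersection is a superkey of S1; the decomposition is lossless.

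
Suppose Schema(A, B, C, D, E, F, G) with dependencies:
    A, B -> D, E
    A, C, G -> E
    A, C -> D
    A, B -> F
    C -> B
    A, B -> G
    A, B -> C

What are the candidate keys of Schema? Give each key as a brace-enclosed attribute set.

{A} never appears on the right of any FD, so every key must include it.
{A, B}⁺ = {A, B, C, D, E, F, G} — all of the relation — so {A, B} is a candidate key.
{A, C}⁺ = {A, B, C, D, E, F, G} — all of the relation — so {A, C} is a candidate key.
Any other superkey properly contains one of these, so there are no further candidate keys.

{A, B}, {A, C}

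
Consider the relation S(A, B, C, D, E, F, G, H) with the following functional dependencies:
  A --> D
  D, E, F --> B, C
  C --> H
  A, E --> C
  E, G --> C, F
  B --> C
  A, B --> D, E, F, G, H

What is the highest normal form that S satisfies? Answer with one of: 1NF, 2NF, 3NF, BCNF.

Candidate keys: {A, B}, {A, E, F}, {A, E, G}. Prime attributes: {A, B, E, F, G}.
A --> D: {A}⁺ = {A, D}, which is not all of the attributes, so the left side is not a superkey — BCNF is violated.
Because {D} is non-prime and the left side of A --> D is not a superkey, the relation is not in 3NF.
The proper key subset {A} of {A, B} determines non-prime {D}, so the relation is not even in 2NF.

1NF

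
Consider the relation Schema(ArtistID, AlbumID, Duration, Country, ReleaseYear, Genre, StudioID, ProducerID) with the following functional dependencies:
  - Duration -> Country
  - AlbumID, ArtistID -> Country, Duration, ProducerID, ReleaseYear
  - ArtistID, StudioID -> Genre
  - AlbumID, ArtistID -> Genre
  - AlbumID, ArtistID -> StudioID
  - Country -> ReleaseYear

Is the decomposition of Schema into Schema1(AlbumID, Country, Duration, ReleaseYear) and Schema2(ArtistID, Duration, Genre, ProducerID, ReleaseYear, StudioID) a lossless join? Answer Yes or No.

No

The shared attributes are {Duration, ReleaseYear} and {Duration, ReleaseYear}⁺ = {Country, Duration, ReleaseYear}.
Neither Schema1 nor Schema2 is contained in that closure, so the decomposition is lossy.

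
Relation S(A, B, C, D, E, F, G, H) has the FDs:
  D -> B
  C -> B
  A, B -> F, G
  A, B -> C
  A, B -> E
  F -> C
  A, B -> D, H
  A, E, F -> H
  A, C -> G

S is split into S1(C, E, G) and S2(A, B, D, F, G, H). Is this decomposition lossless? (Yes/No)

No

S1 ∩ S2 = {G}; its closure under F is {G}.
The closure covers neither S1 nor S2 entirely; the join is not lossless.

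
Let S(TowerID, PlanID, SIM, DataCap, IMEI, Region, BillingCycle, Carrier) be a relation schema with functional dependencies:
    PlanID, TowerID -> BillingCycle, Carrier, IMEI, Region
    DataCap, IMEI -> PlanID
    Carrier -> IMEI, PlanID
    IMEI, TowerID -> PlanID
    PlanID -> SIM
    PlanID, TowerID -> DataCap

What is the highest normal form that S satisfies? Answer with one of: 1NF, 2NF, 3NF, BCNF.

Candidate keys: {Carrier, TowerID}, {IMEI, TowerID}, {PlanID, TowerID}. Prime attributes: {Carrier, IMEI, PlanID, TowerID}.
For DataCap, IMEI -> PlanID we have {DataCap, IMEI}⁺ = {DataCap, IMEI, PlanID, SIM}; {DataCap, IMEI} is not a superkey, so BCNF fails.
Because {SIM} is non-prime and the left side of PlanID -> SIM is not a superkey, the relation is not in 3NF.
Since {Carrier} ⊂ {Carrier, TowerID} and {Carrier}⁺ ⊇ {SIM} with {SIM} non-prime, there is a partial dependency; 2NF fails.

1NF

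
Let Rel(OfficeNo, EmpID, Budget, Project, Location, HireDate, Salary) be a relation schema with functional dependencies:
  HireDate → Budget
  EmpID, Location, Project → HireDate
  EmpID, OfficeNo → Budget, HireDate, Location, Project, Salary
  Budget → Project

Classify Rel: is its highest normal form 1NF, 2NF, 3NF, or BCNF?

2NF

Candidate key: {EmpID, OfficeNo}. Prime attributes: {EmpID, OfficeNo}.
HireDate → Budget breaks BCNF: {HireDate}⁺ = {Budget, HireDate, Project}, so {HireDate} is not a superkey.
Because {Budget} is non-prime and the left side of HireDate → Budget is not a superkey, the relation is not in 3NF.
No non-prime attribute depends on a proper subset of any candidate key, so 2NF holds.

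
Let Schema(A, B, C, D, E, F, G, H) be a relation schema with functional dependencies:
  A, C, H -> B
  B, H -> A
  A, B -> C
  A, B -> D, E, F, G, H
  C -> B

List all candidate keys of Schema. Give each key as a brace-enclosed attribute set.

{A, B}⁺ = {A, B, C, D, E, F, G, H}, which is every attribute, so {A, B} is a candidate key.
{A, C}⁺ = {A, B, C, D, E, F, G, H}, which is every attribute, so {A, C} is a candidate key.
{B, H}⁺ = {A, B, C, D, E, F, G, H}, which is every attribute, so {B, H} is a candidate key.
{C, H}⁺ = {A, B, C, D, E, F, G, H}, which is every attribute, so {C, H} is a candidate key.
No proper subset of any of these is a key, and no other minimal superkey exists.

{A, B}, {A, C}, {B, H}, {C, H}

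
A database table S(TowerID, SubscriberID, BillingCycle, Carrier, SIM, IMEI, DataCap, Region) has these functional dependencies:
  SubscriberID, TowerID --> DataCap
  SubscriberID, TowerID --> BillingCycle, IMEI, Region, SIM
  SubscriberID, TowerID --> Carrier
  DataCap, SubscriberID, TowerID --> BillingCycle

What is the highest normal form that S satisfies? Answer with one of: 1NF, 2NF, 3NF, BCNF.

BCNF

Candidate key: {SubscriberID, TowerID}. Prime attributes: {SubscriberID, TowerID}.
Every FD has a superkey on the left, so the relation is in BCNF.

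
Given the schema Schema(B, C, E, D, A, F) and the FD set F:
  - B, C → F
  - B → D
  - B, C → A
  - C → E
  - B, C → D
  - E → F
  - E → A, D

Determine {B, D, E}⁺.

Start with {B, D, E}.
E → F applies; add {F} → now {B, D, E, F}.
E → A, D applies; add {A} → now {A, B, D, E, F}.
No further FD applies.

{A, B, D, E, F}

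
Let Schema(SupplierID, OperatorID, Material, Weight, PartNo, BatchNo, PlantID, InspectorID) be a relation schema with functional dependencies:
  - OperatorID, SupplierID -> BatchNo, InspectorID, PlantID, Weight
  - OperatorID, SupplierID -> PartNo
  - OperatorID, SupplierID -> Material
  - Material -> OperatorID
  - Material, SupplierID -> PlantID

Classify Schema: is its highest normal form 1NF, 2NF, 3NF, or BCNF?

Candidate keys: {Material, SupplierID}, {OperatorID, SupplierID}. Prime attributes: {Material, OperatorID, SupplierID}.
Material -> OperatorID breaks BCNF: {Material}⁺ = {Material, OperatorID}, so {Material} is not a superkey.
But every attribute on its right side ({OperatorID}) is prime, and the same holds for every other non-superkey FD, so 3NF still holds.

3NF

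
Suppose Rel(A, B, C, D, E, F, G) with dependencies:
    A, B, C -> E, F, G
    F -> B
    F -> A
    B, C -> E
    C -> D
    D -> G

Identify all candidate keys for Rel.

{A, B, C}, {C, F}

No FD produces {C}, so it must be in every candidate key.
{C, F}⁺ = {A, B, C, D, E, F, G} — all of the relation — so {C, F} is a candidate key.
{A, B, C}⁺ = {A, B, C, D, E, F, G} — all of the relation — so {A, B, C} is a candidate key.
No proper subset of any of these is a key, and no other minimal superkey exists.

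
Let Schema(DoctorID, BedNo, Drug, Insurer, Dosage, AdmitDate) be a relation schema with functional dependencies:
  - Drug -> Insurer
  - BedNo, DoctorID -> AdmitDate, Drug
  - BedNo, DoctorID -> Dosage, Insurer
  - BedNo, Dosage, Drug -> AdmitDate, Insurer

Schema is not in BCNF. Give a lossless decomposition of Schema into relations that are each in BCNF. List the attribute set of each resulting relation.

Candidate key of the original relation: {BedNo, DoctorID}.
{AdmitDate, BedNo, DoctorID, Dosage, Drug, Insurer}: {Drug} determines {Drug, Insurer} here but is not a superkey — split on Drug -> Insurer, giving {Drug, Insurer} and {AdmitDate, BedNo, DoctorID, Dosage, Drug}.
{Drug, Insurer}: every determinant is a superkey — BCNF.
{AdmitDate, BedNo, DoctorID, Dosage, Drug}: {BedNo, Dosage, Drug} determines {AdmitDate, BedNo, Dosage, Drug} here but is not a superkey — split on BedNo, Dosage, Drug -> AdmitDate, giving {AdmitDate, BedNo, Dosage, Drug} and {BedNo, DoctorID, Dosage, Drug}.
{AdmitDate, BedNo, Dosage, Drug}: every determinant is a superkey — BCNF.
{BedNo, DoctorID, Dosage, Drug}: every determinant is a superkey — BCNF.

{AdmitDate, BedNo, Dosage, Drug}; {BedNo, DoctorID, Dosage, Drug}; {Drug, Insurer}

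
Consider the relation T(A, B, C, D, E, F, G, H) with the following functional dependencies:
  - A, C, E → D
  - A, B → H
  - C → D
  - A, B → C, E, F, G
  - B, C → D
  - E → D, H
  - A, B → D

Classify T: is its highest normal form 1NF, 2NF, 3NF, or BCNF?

Candidate key: {A, B}. Prime attributes: {A, B}.
For A, C, E → D we have {A, C, E}⁺ = {A, C, D, E, H}; {A, C, E} is not a superkey, so BCNF fails.
Because {D} is non-prime and the left side of A, C, E → D is not a superkey, the relation is not in 3NF.
No non-prime attribute depends on a proper subset of any candidate key, so 2NF holds.

2NF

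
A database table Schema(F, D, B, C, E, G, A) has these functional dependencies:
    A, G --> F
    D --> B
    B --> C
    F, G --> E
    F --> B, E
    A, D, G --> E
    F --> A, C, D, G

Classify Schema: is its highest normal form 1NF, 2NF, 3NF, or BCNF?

2NF

Candidate keys: {A, G}, {F}. Prime attributes: {A, F, G}.
D --> B breaks BCNF: {D}⁺ = {B, C, D}, so {D} is not a superkey.
D --> B determines the non-prime attribute {B} from a non-superkey — 3NF is violated.
Checking every proper subset of each key, none determines a non-prime attribute — 2NF is satisfied.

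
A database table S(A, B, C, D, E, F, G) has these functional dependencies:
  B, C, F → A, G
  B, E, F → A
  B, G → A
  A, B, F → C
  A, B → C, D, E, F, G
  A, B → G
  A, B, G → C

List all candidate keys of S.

Attributes never on any right-hand side: {B} — every candidate key must contain it.
Closure of {A, B} is {A, B, C, D, E, F, G}, the whole schema; {A, B} is a candidate key.
Closure of {B, G} is {A, B, C, D, E, F, G}, the whole schema; {B, G} is a candidate key.
Closure of {B, C, F} is {A, B, C, D, E, F, G}, the whole schema; {B, C, F} is a candidate key.
Closure of {B, E, F} is {A, B, C, D, E, F, G}, the whole schema; {B, E, F} is a candidate key.
No proper subset of any of these is a key, and no other minimal superkey exists.

{A, B}, {B, C, F}, {B, E, F}, {B, G}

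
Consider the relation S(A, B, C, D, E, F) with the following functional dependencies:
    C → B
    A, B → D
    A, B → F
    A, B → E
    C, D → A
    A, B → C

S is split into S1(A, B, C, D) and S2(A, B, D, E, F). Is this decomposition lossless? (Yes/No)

Yes

Common attributes: {A, B, D}; their closure is {A, B, C, D, E, F}.
Since S1 ⊆ {A, B, C, D, E, F}, the intersection is a superkey of S1; the decomposition is lossless.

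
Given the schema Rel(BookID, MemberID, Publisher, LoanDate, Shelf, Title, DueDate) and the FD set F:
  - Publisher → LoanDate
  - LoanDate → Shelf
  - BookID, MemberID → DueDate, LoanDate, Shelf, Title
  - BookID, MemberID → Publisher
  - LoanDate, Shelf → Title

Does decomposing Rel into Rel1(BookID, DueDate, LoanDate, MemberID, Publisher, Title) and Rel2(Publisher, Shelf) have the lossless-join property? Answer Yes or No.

Rel1 ∩ Rel2 = {Publisher}; its closure under F is {LoanDate, Publisher, Shelf, Title}.
Rel2 is contained in that closure, so Rel1 ∩ Rel2 → Rel2 holds and the join is lossless.

Yes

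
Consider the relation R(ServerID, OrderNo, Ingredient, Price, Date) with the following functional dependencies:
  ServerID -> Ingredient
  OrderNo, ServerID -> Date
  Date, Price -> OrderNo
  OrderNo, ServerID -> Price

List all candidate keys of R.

No FD produces {ServerID}, so it must be in every candidate key.
{OrderNo, ServerID} is a candidate key since {OrderNo, ServerID}⁺ = {Date, Ingredient, OrderNo, Price, ServerID} covers every attribute.
{Date, Price, ServerID} is a candidate key since {Date, Price, ServerID}⁺ = {Date, Ingredient, OrderNo, Price, ServerID} covers every attribute.
These are minimal and exhaustive — every other superkey contains one of them.

{Date, Price, ServerID}, {OrderNo, ServerID}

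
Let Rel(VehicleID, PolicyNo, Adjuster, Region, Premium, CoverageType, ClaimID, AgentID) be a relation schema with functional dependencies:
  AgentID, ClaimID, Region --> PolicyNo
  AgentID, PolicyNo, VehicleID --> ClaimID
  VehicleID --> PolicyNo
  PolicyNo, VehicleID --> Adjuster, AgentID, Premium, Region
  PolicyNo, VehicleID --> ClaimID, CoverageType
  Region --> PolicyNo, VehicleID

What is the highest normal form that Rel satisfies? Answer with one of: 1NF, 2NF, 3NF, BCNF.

BCNF

Candidate keys: {Region}, {VehicleID}. Prime attributes: {Region, VehicleID}.
Each dependency's left side is a superkey — BCNF holds.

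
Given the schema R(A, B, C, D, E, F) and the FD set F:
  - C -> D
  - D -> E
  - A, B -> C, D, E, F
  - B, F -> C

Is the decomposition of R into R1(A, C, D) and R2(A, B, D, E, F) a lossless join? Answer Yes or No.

No

R1 ∩ R2 = {A, D}; its closure under F is {A, D, E}.
Neither R1 nor R2 is contained in that closure, so the decomposition is lossy.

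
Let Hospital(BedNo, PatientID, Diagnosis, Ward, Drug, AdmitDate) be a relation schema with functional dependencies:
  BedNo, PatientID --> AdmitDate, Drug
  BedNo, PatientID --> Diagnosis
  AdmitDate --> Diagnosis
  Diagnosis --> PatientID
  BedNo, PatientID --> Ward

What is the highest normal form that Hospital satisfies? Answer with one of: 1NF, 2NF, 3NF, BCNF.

Candidate keys: {AdmitDate, BedNo}, {BedNo, Diagnosis}, {BedNo, PatientID}. Prime attributes: {AdmitDate, BedNo, Diagnosis, PatientID}.
For AdmitDate --> Diagnosis we have {AdmitDate}⁺ = {AdmitDate, Diagnosis, PatientID}; {AdmitDate} is not a superkey, so BCNF fails.
Its right-hand attributes {Diagnosis} are all prime, as are those of every other non-superkey FD — the relation is in 3NF.

3NF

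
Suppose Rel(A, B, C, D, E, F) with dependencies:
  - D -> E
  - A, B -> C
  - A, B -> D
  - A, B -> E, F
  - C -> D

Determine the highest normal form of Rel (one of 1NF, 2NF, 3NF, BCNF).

2NF

Candidate key: {A, B}. Prime attributes: {A, B}.
D -> E breaks BCNF: {D}⁺ = {D, E}, so {D} is not a superkey.
D -> E determines the non-prime attribute {E} from a non-superkey — 3NF is violated.
Checking every proper subset of each key, none determines a non-prime attribute — 2NF is satisfied.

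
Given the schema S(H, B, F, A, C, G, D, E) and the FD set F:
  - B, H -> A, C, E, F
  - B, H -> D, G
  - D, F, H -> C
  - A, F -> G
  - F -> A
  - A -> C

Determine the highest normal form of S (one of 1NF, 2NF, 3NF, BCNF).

Candidate key: {B, H}. Prime attributes: {B, H}.
D, F, H -> C: {D, F, H}⁺ = {A, C, D, F, G, H}, which is not all of the attributes, so the left side is not a superkey — BCNF is violated.
Because {C} is non-prime and the left side of D, F, H -> C is not a superkey, the relation is not in 3NF.
No proper subset of a key has a non-prime attribute in its closure, so there is no partial dependency; 2NF holds.

2NF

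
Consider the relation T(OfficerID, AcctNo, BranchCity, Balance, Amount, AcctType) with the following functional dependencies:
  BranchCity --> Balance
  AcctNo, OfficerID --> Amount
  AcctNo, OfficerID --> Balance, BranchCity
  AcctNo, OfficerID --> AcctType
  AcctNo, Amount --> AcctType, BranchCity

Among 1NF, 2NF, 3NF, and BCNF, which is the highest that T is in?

Candidate key: {AcctNo, OfficerID}. Prime attributes: {AcctNo, OfficerID}.
For BranchCity --> Balance we have {BranchCity}⁺ = {Balance, BranchCity}; {BranchCity} is not a superkey, so BCNF fails.
BranchCity --> Balance determines the non-prime attribute {Balance} from a non-superkey — 3NF is violated.
No non-prime attribute depends on a proper subset of any candidate key, so 2NF holds.

2NF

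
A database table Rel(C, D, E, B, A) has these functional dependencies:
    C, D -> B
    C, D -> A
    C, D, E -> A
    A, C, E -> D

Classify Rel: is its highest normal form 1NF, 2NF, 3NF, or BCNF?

1NF

Candidate keys: {A, C, E}, {C, D, E}. Prime attributes: {A, C, D, E}.
For C, D -> B we have {C, D}⁺ = {A, B, C, D}; {C, D} is not a superkey, so BCNF fails.
Because {B} is non-prime and the left side of C, D -> B is not a superkey, the relation is not in 3NF.
Since {C, D} ⊂ {C, D, E} and {C, D}⁺ ⊇ {B} with {B} non-prime, there is a partial dependency; 2NF fails.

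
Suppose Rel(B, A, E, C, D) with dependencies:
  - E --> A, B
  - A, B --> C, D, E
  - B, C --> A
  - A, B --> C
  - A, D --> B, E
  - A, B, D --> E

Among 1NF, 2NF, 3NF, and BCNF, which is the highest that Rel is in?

Candidate keys: {A, B}, {A, D}, {B, C}, {E}. Prime attributes: {A, B, C, D, E}.
Each dependency's left side is a superkey — BCNF holds.

BCNF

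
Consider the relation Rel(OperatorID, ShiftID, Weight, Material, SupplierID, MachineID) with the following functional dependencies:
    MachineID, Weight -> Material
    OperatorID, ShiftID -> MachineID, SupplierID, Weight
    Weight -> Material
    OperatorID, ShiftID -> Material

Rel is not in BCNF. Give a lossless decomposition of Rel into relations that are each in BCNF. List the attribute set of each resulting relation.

Candidate key of the original relation: {OperatorID, ShiftID}.
{MachineID, Material, OperatorID, ShiftID, SupplierID, Weight}: {MachineID, Weight} determines {MachineID, Material, Weight} here but is not a superkey — split on MachineID, Weight -> Material, giving {MachineID, Material, Weight} and {MachineID, OperatorID, ShiftID, SupplierID, Weight}.
{MachineID, Material, Weight}: {Weight} determines {Material, Weight} here but is not a superkey — split on Weight -> Material, giving {Material, Weight} and {MachineID, Weight}.
{Material, Weight} is in BCNF.
{MachineID, Weight} is in BCNF.
{MachineID, OperatorID, ShiftID, SupplierID, Weight} is in BCNF.

{MachineID, OperatorID, ShiftID, SupplierID, Weight}; {Material, Weight}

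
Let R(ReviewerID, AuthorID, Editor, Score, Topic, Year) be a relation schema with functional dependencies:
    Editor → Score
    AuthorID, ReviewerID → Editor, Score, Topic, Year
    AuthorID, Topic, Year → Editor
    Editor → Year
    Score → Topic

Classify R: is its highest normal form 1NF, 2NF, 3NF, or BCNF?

Candidate key: {AuthorID, ReviewerID}. Prime attributes: {AuthorID, ReviewerID}.
Editor → Score: {Editor}⁺ = {Editor, Score, Topic, Year}, which is not all of the attributes, so the left side is not a superkey — BCNF is violated.
Editor → Score determines the non-prime attribute {Score} from a non-superkey — 3NF is violated.
Checking every proper subset of each key, none determines a non-prime attribute — 2NF is satisfied.

2NF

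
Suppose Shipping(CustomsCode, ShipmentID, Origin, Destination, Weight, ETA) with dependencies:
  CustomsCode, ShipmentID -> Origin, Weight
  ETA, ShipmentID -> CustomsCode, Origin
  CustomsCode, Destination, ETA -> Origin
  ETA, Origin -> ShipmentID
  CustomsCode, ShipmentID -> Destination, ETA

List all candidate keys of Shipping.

{CustomsCode, Destination, ETA}, {CustomsCode, ShipmentID}, {ETA, Origin}, {ETA, ShipmentID}

{CustomsCode, ShipmentID}⁺ = {CustomsCode, Destination, ETA, Origin, ShipmentID, Weight} — all of the relation — so {CustomsCode, ShipmentID} is a candidate key.
{ETA, Origin}⁺ = {CustomsCode, Destination, ETA, Origin, ShipmentID, Weight} — all of the relation — so {ETA, Origin} is a candidate key.
{ETA, ShipmentID}⁺ = {CustomsCode, Destination, ETA, Origin, ShipmentID, Weight} — all of the relation — so {ETA, ShipmentID} is a candidate key.
{CustomsCode, Destination, ETA}⁺ = {CustomsCode, Destination, ETA, Origin, ShipmentID, Weight} — all of the relation — so {CustomsCode, Destination, ETA} is a candidate key.
These are minimal and exhaustive — every other superkey contains one of them.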